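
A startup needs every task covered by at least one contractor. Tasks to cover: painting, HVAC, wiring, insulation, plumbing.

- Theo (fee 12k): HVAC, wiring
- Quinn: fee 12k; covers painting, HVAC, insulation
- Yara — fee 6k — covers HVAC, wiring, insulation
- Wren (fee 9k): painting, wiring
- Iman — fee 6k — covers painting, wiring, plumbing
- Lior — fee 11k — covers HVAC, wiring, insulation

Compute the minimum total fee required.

Choose Yara and Iman: together they cover painting, HVAC, wiring, insulation, plumbing — every task.
Total fee: 6 + 6 = 12.
No cover costs less than 12.

12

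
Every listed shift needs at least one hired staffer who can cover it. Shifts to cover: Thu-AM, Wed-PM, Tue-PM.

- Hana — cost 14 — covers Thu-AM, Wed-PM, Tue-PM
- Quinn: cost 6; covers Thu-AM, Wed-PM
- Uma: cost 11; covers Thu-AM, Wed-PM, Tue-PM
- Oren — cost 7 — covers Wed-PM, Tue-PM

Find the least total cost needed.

11

This is a weighted set-cover instance.
Uma alone covers Thu-AM, Wed-PM, Tue-PM — every shift.
Total cost: 11.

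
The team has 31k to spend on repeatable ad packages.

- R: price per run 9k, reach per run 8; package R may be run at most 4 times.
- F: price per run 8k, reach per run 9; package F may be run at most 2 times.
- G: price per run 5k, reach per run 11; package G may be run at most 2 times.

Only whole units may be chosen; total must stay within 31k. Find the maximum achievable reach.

40

G has the best ratio (11/5); taking only G gives at most 2×11 = 22 (stopped by the supply cap of 2).
Mixing does better — 2×F and 2×G: price 26 ≤ 31, reach 2·9 + 2·11 = 40.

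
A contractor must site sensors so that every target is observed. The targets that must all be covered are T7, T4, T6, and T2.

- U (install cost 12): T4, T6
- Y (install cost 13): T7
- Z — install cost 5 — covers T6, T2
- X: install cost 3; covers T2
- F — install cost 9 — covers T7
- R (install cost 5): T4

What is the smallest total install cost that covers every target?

19

Choose Z, F, and R: together they cover T7, T4, T6, T2 — every target.
Total install cost: 5 + 9 + 5 = 19.
No cover costs less than 19.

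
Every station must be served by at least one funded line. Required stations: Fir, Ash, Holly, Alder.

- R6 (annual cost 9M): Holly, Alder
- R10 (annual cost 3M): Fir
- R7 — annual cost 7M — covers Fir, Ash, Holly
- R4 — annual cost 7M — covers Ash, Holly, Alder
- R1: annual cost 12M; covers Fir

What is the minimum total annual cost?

10

The greedy cost-per-new-station heuristic would pick R7 and R4 for 14, but a cheaper cover exists.
Choose R10 and R4: together they cover Fir, Ash, Holly, Alder — every station.
Total annual cost: 3 + 7 = 10.
No cover costs less than 10.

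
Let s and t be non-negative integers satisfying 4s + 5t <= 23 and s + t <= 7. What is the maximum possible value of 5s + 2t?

(s,t)=(5,0) is feasible, giving 25.
(s,t)=(4,1) is feasible, giving 22.
(s,t)=(4,0) is feasible, giving 20.
Maximum is 25 at (s,t)=(5,0).

25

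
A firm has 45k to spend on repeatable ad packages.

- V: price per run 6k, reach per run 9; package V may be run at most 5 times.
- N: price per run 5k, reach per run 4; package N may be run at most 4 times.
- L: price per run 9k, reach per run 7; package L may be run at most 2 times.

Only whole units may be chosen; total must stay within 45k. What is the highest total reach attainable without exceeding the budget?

57

Take 5×V and 3×N: price 45 ≤ 45, reach 5·9 + 3·4 = 57.
V has the best ratio (9/6) and is taken to its limit of 5; remaining capacity is filled optimally with the others.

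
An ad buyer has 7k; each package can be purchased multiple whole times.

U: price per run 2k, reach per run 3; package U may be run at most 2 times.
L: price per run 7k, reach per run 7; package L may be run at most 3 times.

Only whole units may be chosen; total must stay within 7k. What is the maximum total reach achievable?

7

This is a bounded integer knapsack.
U has the best ratio (3/2); taking only U gives at most 2×3 = 6 (stopped by the supply cap of 2).
Mixing does better — 1×L: price 7 ≤ 7, reach 1·7 = 7.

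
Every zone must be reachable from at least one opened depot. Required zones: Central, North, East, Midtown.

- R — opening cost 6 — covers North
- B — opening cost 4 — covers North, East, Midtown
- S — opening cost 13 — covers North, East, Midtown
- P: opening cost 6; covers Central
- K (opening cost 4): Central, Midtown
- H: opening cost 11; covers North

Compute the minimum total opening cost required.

8

Choose B and K: together they cover Central, North, East, Midtown — every zone.
Total opening cost: 4 + 4 = 8.
No cover costs less than 8.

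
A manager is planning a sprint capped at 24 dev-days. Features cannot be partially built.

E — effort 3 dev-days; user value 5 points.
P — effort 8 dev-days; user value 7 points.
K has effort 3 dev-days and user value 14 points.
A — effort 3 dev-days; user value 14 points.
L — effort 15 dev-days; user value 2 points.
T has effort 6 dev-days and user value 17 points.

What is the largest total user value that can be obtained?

57

Allowing fractional choices, the relaxed optimum would be about 57.1, but features are indivisible.
P + K + A + T: effort 8 + 3 + 3 + 6 = 20 ≤ 24, user value 7 + 14 + 14 + 17 = 52.
E + P + K + A + T: effort 3 + 8 + 3 + 3 + 6 = 23 ≤ 24, user value 5 + 7 + 14 + 14 + 17 = 57.
E + K + A + T: effort 3 + 3 + 3 + 6 = 15 ≤ 24, user value 5 + 14 + 14 + 17 = 50.
Best is E, P, K, A, and T with total user value 57.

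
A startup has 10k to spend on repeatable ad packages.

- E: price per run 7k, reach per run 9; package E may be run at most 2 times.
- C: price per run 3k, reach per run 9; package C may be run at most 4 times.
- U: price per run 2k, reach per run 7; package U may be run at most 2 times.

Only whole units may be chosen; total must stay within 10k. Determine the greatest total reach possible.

This is a bounded integer knapsack.
2×C and 2×U: price 10 ≤ 10, reach 2·9 + 2·7 = 32.
3×C: price 9 ≤ 10, reach 3·9 = 27.
Best is 32.

32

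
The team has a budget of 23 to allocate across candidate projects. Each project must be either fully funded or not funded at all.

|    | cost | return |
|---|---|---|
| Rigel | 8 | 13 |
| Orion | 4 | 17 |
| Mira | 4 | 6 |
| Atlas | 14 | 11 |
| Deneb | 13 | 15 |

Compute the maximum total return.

Allowing fractional choices, the relaxed optimum would be about 44.1, but projects are indivisible.
Orion + Mira + Atlas: cost 4 + 4 + 14 = 22 ≤ 23, return 17 + 6 + 11 = 34.
Rigel + Orion + Mira: cost 8 + 4 + 4 = 16 ≤ 23, return 13 + 17 + 6 = 36.
Orion + Mira + Deneb: cost 4 + 4 + 13 = 21 ≤ 23, return 17 + 6 + 15 = 38.
Best is Orion, Mira, and Deneb with total return 38.

38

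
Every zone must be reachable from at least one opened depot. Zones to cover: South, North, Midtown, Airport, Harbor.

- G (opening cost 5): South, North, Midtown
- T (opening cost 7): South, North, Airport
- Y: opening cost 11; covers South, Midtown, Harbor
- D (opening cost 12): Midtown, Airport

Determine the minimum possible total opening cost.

Choose T and Y: together they cover South, North, Midtown, Airport, Harbor — every zone.
Total opening cost: 7 + 11 = 18.

18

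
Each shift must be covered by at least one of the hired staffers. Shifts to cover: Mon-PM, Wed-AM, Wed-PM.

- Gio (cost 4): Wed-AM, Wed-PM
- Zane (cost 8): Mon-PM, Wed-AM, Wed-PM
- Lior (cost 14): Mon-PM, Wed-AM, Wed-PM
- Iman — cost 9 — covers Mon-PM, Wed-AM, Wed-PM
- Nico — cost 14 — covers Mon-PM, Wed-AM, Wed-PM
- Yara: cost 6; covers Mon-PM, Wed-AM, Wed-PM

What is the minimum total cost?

6

This is a weighted set-cover instance.
Yara alone covers Mon-PM, Wed-AM, Wed-PM — every shift.
Total cost: 6.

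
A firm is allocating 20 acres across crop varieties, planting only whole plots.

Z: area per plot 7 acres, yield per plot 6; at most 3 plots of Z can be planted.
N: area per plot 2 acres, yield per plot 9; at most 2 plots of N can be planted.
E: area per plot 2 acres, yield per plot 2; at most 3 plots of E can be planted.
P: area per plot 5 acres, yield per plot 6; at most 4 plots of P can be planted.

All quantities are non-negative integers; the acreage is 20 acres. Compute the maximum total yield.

36

2×N and 3×P: area 19 ≤ 20, yield 2·9 + 3·6 = 36.
2×N, 3×E, and 2×P: area 20 ≤ 20, yield 2·9 + 3·2 + 2·6 = 36.
Best is 36.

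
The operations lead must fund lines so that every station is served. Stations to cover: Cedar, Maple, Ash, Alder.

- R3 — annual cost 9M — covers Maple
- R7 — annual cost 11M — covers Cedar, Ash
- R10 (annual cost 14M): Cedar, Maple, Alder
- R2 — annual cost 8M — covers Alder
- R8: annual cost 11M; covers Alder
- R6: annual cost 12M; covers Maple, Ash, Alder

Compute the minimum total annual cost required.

23

Choose R7 and R6: together they cover Cedar, Maple, Ash, Alder — every station.
Total annual cost: 11 + 12 = 23.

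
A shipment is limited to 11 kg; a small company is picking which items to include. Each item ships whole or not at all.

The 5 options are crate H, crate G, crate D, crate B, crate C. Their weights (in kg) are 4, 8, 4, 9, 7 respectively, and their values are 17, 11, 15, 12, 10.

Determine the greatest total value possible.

This is an integer program with binary decision variables.
Take crate H and crate D: weight 4 + 4 = 8 ≤ 11, value 17 + 15 = 32.
No other feasible combination does better.

32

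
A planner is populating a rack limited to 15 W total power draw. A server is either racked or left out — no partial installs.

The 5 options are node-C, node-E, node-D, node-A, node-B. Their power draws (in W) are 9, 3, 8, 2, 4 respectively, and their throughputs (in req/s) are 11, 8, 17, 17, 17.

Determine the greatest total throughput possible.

Take node-D, node-A, and node-B: power draw 8 + 2 + 4 = 14 ≤ 15, throughput 17 + 17 + 17 = 51.
No other feasible combination does better.

51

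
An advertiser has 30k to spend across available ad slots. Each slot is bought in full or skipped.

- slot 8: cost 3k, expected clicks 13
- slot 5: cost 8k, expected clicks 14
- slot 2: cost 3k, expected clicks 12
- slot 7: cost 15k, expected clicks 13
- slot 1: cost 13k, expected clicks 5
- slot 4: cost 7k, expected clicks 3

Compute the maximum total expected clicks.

This is a 0-1 knapsack instance.
slot 8 + slot 5 + slot 2 + slot 1: cost 3 + 8 + 3 + 13 = 27 ≤ 30, expected clicks 13 + 14 + 12 + 5 = 44.
slot 8 + slot 5 + slot 2 + slot 4: cost 3 + 8 + 3 + 7 = 21 ≤ 30, expected clicks 13 + 14 + 12 + 3 = 42.
slot 8 + slot 5 + slot 2 + slot 7: cost 3 + 8 + 3 + 15 = 29 ≤ 30, expected clicks 13 + 14 + 12 + 13 = 52.
Best is slot 8, slot 5, slot 2, and slot 7 with total expected clicks 52.

52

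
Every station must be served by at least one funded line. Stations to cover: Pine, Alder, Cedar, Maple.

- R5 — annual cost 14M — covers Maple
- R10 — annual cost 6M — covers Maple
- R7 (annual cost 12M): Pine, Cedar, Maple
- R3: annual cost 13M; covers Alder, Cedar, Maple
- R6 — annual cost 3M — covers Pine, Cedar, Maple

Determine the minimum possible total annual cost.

Choose R3 and R6: together they cover Pine, Alder, Cedar, Maple — every station.
Total annual cost: 13 + 3 = 16.
No cover costs less than 16.

16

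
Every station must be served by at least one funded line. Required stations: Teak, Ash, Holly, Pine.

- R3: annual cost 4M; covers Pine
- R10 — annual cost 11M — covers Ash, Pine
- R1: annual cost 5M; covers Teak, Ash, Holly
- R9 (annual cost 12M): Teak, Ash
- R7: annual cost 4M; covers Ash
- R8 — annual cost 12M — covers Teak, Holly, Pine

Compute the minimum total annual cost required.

9

Choose R3 and R1: together they cover Teak, Ash, Holly, Pine — every station.
Total annual cost: 4 + 5 = 9.
No cover costs less than 9.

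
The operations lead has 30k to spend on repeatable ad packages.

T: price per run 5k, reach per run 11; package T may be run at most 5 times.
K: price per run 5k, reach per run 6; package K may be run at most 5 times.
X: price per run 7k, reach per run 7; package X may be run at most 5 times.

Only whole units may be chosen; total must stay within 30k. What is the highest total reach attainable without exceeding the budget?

61

4×T and 2×K: price 30 ≤ 30, reach 4·11 + 2·6 = 56.
5×T and 1×K: price 30 ≤ 30, reach 5·11 + 1·6 = 61.
Best is 61.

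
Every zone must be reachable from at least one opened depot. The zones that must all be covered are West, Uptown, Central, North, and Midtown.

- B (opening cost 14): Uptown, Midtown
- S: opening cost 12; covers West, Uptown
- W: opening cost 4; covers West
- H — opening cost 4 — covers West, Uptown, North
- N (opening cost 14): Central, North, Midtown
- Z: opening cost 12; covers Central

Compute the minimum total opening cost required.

18

This is a weighted set-cover instance.
Choose H and N: together they cover West, Uptown, Central, North, Midtown — every zone.
Total opening cost: 4 + 14 = 18.
No cover costs less than 18.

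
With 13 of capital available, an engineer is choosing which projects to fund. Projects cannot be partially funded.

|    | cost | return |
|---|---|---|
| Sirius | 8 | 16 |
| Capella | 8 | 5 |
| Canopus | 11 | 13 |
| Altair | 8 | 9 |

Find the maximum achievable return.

16

Treat it as a binary knapsack problem.
Allowing fractional choices, the relaxed optimum would be about 21.9, but projects are indivisible.
Sirius: cost 8 ≤ 13, return 16.
Canopus: cost 11 ≤ 13, return 13.
Best is Sirius with total return 16.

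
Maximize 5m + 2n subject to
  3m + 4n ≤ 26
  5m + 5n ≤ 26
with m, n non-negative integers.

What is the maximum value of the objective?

The continuous relaxation peaks at (5.2, 0) with value 26.00; rounding to a feasible lattice point costs some objective.
(m,n)=(5,0): 3·5+4·0=15≤26, 5·5+5·0=25≤26, objective 25.
(m,n)=(4,1): 3·4+4·1=16≤26, 5·4+5·1=25≤26, objective 22.
(m,n)=(4,0): 3·4+4·0=12≤26, 5·4+5·0=20≤26, objective 20.
No feasible integer point exceeds 25.

25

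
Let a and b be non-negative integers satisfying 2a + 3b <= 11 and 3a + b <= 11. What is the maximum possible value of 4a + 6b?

22

(a,b)=(1,3) is feasible, giving 22.
(a,b)=(2,2) is feasible, giving 20.
The best lattice point is (1,3), giving 22.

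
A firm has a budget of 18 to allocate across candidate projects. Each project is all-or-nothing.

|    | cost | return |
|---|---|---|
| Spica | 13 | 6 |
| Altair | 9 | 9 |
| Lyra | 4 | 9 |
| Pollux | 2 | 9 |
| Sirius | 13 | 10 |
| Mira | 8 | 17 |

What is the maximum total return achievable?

35

Allowing fractional choices, the relaxed optimum would be about 39.0, but projects are indivisible.
Lyra + Pollux + Mira: cost 4 + 2 + 8 = 14 ≤ 18, return 9 + 9 + 17 = 35.
Altair + Lyra + Pollux: cost 9 + 4 + 2 = 15 ≤ 18, return 9 + 9 + 9 = 27.
Pollux + Mira: cost 2 + 8 = 10 ≤ 18, return 9 + 17 = 26.
Best is Lyra, Pollux, and Mira with total return 35.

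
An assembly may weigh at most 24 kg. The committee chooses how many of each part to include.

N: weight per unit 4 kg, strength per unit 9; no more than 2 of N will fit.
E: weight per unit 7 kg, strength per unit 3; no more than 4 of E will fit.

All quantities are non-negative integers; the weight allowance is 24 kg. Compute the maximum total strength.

N has the best ratio (9/4); taking only N gives at most 2×9 = 18 (stopped by the supply cap of 2).
Mixing does better — 2×N and 2×E: weight 22 ≤ 24, strength 2·9 + 2·3 = 24.

24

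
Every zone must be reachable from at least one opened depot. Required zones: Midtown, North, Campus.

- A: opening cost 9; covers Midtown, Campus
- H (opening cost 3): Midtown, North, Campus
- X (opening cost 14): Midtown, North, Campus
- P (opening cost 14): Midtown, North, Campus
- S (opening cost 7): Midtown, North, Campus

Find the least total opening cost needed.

This is a weighted set-cover instance.
H alone covers Midtown, North, Campus — every zone.
Total opening cost: 3.

3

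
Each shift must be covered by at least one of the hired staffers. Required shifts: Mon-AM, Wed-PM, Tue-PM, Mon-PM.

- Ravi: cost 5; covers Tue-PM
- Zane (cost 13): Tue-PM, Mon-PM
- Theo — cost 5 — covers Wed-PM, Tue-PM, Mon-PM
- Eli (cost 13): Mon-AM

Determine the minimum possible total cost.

18

Choose Theo and Eli: together they cover Mon-AM, Wed-PM, Tue-PM, Mon-PM — every shift.
Total cost: 5 + 13 = 18.
No cover costs less than 18.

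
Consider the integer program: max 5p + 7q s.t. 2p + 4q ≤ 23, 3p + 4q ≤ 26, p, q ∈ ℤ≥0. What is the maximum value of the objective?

44

Relaxing integrality, the LP optimum is 44.75 at (p,q) = (3, 4.25), which is not an integer point.
(p,q)=(6,2) is feasible, giving 44.
(p,q)=(3,4) is feasible, giving 43.
(p,q)=(7,1) is feasible, giving 42.
The best lattice point is (6,2), giving 44.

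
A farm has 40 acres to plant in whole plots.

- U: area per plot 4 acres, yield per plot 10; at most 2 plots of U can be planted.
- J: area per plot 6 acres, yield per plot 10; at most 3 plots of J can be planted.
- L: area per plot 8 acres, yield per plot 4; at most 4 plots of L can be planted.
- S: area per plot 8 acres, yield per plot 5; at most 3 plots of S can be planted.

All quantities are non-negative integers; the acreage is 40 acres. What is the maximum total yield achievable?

55

U has the best ratio (10/4); taking only U gives at most 2×10 = 20 (stopped by the supply cap of 2).
Mixing does better — 2×U, 3×J, and 1×S: area 34 ≤ 40, yield 2·10 + 3·10 + 1·5 = 55.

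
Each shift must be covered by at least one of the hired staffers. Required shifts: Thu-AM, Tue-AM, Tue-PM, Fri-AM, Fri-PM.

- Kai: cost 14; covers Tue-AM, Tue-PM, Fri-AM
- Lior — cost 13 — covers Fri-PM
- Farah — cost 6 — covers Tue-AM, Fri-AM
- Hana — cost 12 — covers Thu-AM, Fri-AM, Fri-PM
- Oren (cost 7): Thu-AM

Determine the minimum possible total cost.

26

This is a weighted set-cover instance.
Choose Kai and Hana: together they cover Thu-AM, Tue-AM, Tue-PM, Fri-AM, Fri-PM — every shift.
Total cost: 14 + 12 = 26.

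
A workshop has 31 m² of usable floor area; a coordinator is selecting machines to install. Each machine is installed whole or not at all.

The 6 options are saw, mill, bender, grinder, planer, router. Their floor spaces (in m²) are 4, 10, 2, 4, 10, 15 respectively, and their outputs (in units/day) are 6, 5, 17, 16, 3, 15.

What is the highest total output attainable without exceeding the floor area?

Treat it as a binary knapsack problem.
mill + bender + grinder + router: floor space 10 + 2 + 4 + 15 = 31 ≤ 31, output 5 + 17 + 16 + 15 = 53.
saw + bender + grinder + router: floor space 4 + 2 + 4 + 15 = 25 ≤ 31, output 6 + 17 + 16 + 15 = 54.
Best is saw, bender, grinder, and router with total output 54.

54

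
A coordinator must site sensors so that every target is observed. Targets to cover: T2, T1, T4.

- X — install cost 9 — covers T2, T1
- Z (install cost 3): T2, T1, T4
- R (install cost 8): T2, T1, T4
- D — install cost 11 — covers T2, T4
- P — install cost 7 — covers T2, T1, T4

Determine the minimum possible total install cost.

3

Z alone covers T2, T1, T4 — every target.
Total install cost: 3.
No cover costs less than 3.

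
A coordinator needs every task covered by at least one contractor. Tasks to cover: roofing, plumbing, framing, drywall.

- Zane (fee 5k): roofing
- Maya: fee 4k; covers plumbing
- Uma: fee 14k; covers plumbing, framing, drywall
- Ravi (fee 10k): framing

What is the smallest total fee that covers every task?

The greedy cost-per-new-task heuristic would pick Maya, Zane, and Uma for 23, but a cheaper cover exists.
Choose Zane and Uma: together they cover roofing, plumbing, framing, drywall — every task.
Total fee: 5 + 14 = 19.
No cover costs less than 19.

19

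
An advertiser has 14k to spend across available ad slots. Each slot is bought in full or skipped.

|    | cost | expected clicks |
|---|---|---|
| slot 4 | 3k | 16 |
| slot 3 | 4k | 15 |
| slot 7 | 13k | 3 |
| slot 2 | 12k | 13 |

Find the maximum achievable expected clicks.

31

Allowing fractional choices, the relaxed optimum would be about 38.6, but ad slots are indivisible.
slot 3: cost 4 ≤ 14, expected clicks 15.
slot 4 + slot 3: cost 3 + 4 = 7 ≤ 14, expected clicks 16 + 15 = 31.
slot 4: cost 3 ≤ 14, expected clicks 16.
Best is slot 4 and slot 3 with total expected clicks 31.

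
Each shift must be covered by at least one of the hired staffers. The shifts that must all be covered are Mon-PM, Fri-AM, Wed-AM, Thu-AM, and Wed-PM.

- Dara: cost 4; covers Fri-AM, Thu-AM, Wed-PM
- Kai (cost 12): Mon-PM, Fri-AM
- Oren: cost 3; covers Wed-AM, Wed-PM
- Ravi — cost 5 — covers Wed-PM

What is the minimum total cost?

This is a weighted set-cover instance.
Choose Dara, Kai, and Oren: together they cover Mon-PM, Fri-AM, Wed-AM, Thu-AM, Wed-PM — every shift.
Total cost: 4 + 12 + 3 = 19.

19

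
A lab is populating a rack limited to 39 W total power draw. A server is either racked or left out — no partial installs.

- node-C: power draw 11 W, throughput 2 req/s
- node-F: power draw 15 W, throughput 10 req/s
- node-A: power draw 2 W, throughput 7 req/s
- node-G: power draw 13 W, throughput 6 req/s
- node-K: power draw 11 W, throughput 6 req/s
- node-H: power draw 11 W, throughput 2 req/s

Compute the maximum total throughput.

25

This is an integer program with binary decision variables.
Allowing fractional choices, the relaxed optimum would be about 28.1, but servers are indivisible.
node-F + node-A + node-K + node-H: power draw 15 + 2 + 11 + 11 = 39 ≤ 39, throughput 10 + 7 + 6 + 2 = 25.
node-C + node-F + node-A + node-K: power draw 11 + 15 + 2 + 11 = 39 ≤ 39, throughput 2 + 10 + 7 + 6 = 25.
The maximum throughput is 25; one optimal choice is node-C, node-F, node-A, and node-K.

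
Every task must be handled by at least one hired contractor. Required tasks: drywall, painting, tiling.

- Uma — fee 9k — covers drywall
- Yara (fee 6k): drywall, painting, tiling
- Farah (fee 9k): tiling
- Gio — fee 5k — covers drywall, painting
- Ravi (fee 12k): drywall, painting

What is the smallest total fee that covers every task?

6

Yara alone covers drywall, painting, tiling — every task.
Total fee: 6.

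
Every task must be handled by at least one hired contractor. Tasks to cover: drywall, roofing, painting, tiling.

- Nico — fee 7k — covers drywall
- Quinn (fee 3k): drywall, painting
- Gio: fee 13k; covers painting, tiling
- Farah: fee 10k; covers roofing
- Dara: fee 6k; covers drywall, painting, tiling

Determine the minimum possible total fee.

This is an integer covering problem.
The greedy cost-per-new-task heuristic would pick Quinn, Dara, and Farah for 19, but a cheaper cover exists.
Choose Farah and Dara: together they cover drywall, roofing, painting, tiling — every task.
Total fee: 10 + 6 = 16.
No cover costs less than 16.

16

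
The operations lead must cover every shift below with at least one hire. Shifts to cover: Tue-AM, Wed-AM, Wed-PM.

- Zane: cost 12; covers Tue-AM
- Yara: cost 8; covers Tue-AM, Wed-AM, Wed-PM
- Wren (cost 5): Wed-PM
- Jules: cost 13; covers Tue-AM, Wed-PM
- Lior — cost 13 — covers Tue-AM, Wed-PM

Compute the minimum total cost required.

8

This is an integer covering problem.
Yara alone covers Tue-AM, Wed-AM, Wed-PM — every shift.
Total cost: 8.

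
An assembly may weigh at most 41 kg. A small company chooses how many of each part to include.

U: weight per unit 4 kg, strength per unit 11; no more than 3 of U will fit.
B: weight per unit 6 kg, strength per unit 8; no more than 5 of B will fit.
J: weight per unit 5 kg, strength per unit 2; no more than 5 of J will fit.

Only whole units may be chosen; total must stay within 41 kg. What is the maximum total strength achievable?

U has the best ratio (11/4); taking only U gives at most 3×11 = 33 (stopped by the supply cap of 3).
Mixing does better — 3×U, 4×B, and 1×J: weight 41 ≤ 41, strength 3·11 + 4·8 + 1·2 = 67.

67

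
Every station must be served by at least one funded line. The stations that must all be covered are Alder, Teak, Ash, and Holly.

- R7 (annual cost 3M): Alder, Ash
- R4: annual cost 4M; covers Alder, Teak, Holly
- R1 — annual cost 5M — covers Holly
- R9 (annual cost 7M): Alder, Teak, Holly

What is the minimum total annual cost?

7

Choose R7 and R4: together they cover Alder, Teak, Ash, Holly — every station.
Total annual cost: 3 + 4 = 7.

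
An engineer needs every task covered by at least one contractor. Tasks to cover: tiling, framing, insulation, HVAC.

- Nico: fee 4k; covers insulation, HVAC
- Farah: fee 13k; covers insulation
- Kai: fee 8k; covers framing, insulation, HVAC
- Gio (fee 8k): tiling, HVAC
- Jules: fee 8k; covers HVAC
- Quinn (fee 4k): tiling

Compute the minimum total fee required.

12

The greedy cost-per-new-task heuristic would pick Nico, Quinn, and Kai for 16, but a cheaper cover exists.
Choose Kai and Quinn: together they cover tiling, framing, insulation, HVAC — every task.
Total fee: 8 + 4 = 12.
No cover costs less than 12.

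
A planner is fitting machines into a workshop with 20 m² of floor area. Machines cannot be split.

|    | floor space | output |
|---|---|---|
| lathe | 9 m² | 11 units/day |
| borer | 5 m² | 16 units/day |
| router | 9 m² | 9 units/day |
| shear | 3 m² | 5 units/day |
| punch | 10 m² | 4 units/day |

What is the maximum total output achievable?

Allowing fractional choices, the relaxed optimum would be about 35.0, but machines are indivisible.
lathe + borer + shear: floor space 9 + 5 + 3 = 17 ≤ 20, output 11 + 16 + 5 = 32.
lathe + borer: floor space 9 + 5 = 14 ≤ 20, output 11 + 16 = 27.
borer + router + shear: floor space 5 + 9 + 3 = 17 ≤ 20, output 16 + 9 + 5 = 30.
Best is lathe, borer, and shear with total output 32.

32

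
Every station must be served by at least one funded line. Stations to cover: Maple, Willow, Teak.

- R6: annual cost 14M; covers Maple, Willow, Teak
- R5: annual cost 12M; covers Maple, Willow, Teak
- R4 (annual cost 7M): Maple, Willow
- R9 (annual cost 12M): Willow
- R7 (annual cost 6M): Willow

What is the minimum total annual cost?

R5 alone covers Maple, Willow, Teak — every station.
Total annual cost: 12.

12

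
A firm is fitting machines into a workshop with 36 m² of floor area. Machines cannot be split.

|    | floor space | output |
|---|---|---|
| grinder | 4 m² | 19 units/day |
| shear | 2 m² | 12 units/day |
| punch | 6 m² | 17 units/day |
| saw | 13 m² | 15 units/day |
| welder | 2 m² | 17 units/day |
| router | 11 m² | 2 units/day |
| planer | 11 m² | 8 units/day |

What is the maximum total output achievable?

Take grinder, shear, punch, saw, and welder: floor space 4 + 2 + 6 + 13 + 2 = 27 ≤ 36, output 19 + 12 + 17 + 15 + 17 = 80.
No other feasible combination does better.

80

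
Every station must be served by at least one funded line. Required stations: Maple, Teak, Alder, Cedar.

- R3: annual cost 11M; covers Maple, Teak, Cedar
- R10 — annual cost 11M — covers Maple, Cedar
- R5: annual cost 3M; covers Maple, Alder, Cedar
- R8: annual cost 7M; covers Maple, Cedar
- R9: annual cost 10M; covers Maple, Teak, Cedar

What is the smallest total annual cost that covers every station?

This is a weighted set-cover instance.
Choose R5 and R9: together they cover Maple, Teak, Alder, Cedar — every station.
Total annual cost: 3 + 10 = 13.

13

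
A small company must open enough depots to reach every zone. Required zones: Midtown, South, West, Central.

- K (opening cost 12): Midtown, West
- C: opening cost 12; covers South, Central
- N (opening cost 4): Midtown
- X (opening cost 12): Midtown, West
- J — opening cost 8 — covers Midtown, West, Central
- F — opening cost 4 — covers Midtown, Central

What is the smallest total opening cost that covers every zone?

This is an integer covering problem.
The greedy cost-per-new-zone heuristic would pick F, J, and C for 24, but a cheaper cover exists.
Choose C and J: together they cover Midtown, South, West, Central — every zone.
Total opening cost: 12 + 8 = 20.
No cover costs less than 20.

20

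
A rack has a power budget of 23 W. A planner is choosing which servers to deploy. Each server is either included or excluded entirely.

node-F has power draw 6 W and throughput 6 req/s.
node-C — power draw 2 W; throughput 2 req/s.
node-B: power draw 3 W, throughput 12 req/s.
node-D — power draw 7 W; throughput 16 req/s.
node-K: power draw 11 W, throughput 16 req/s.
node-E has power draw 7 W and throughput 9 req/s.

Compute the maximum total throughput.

This is a 0-1 knapsack instance.
node-B + node-D + node-K: power draw 3 + 7 + 11 = 21 ≤ 23, throughput 12 + 16 + 16 = 44.
node-C + node-B + node-D + node-K: power draw 2 + 3 + 7 + 11 = 23 ≤ 23, throughput 2 + 12 + 16 + 16 = 46.
node-F + node-B + node-D + node-E: power draw 6 + 3 + 7 + 7 = 23 ≤ 23, throughput 6 + 12 + 16 + 9 = 43.
Best is node-C, node-B, node-D, and node-K with total throughput 46.

46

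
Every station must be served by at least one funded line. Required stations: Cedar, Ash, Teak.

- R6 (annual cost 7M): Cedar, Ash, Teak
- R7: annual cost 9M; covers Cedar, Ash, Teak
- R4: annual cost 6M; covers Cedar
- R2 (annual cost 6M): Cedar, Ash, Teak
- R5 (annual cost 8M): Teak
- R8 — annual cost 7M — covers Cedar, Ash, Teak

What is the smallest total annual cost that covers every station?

R2 alone covers Cedar, Ash, Teak — every station.
Total annual cost: 6.

6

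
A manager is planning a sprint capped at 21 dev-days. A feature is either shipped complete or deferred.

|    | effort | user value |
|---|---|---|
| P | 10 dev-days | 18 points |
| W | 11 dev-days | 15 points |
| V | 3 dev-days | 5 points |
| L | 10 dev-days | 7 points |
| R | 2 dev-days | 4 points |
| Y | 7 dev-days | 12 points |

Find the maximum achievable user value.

35

Take P, V, and Y: effort 10 + 3 + 7 = 20 ≤ 21, user value 18 + 5 + 12 = 35.
No other feasible combination does better.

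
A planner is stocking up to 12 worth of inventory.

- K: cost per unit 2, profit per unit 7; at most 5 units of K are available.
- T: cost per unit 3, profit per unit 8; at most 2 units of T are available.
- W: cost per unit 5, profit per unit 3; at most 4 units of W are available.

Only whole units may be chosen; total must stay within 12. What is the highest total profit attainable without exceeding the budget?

37

This is a bounded integer knapsack.
Take 3×K and 2×T: cost 12 ≤ 12, profit 3·7 + 2·8 = 37.
No other integer combination yields more.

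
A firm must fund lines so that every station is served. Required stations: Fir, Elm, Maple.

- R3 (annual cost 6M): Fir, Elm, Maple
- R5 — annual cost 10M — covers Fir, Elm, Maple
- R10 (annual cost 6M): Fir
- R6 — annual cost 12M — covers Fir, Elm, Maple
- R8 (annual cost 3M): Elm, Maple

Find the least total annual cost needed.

R3 alone covers Fir, Elm, Maple — every station.
Total annual cost: 6.

6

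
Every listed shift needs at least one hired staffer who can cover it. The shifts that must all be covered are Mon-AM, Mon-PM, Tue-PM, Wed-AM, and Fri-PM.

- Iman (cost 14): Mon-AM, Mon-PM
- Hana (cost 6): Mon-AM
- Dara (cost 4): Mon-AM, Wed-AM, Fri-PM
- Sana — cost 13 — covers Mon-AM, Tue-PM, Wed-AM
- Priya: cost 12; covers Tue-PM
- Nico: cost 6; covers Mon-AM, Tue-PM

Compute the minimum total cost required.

Choose Iman, Dara, and Nico: together they cover Mon-AM, Mon-PM, Tue-PM, Wed-AM, Fri-PM — every shift.
Total cost: 14 + 4 + 6 = 24.

24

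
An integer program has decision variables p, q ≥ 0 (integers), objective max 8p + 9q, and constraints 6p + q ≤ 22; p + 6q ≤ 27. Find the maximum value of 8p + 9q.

(p,q)=(3,4): 6·3+1·4=22≤22, 1·3+6·4=27≤27, objective 60.
(p,q)=(2,4): 6·2+1·4=16≤22, 1·2+6·4=26≤27, objective 52.
(p,q)=(3,3): 6·3+1·3=21≤22, 1·3+6·3=21≤27, objective 51.
No feasible integer point exceeds 60.

60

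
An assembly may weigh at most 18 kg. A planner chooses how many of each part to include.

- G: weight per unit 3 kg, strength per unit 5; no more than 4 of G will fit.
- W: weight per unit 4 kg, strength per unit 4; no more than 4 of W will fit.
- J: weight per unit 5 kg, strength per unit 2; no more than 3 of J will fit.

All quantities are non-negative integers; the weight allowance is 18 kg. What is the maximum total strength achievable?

3×G and 2×W: weight 17 ≤ 18, strength 3·5 + 2·4 = 23.
4×G and 1×W: weight 16 ≤ 18, strength 4·5 + 1·4 = 24.
Best is 24.

24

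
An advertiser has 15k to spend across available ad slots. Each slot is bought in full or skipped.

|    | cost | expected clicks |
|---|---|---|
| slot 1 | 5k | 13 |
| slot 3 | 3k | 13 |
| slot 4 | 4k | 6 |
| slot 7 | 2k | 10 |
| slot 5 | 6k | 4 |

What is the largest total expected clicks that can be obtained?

42

slot 1 + slot 3 + slot 7: cost 5 + 3 + 2 = 10 ≤ 15, expected clicks 13 + 13 + 10 = 36.
slot 1 + slot 3 + slot 4 + slot 7: cost 5 + 3 + 4 + 2 = 14 ≤ 15, expected clicks 13 + 13 + 6 + 10 = 42.
slot 3 + slot 4 + slot 7 + slot 5: cost 3 + 4 + 2 + 6 = 15 ≤ 15, expected clicks 13 + 6 + 10 + 4 = 33.
Best is slot 1, slot 3, slot 4, and slot 7 with total expected clicks 42.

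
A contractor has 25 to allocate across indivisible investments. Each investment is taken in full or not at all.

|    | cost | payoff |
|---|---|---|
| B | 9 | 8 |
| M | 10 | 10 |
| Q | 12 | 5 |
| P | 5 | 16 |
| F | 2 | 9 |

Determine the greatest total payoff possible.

35

Take M, P, and F: cost 10 + 5 + 2 = 17 ≤ 25, payoff 10 + 16 + 9 = 35.
No other feasible combination does better.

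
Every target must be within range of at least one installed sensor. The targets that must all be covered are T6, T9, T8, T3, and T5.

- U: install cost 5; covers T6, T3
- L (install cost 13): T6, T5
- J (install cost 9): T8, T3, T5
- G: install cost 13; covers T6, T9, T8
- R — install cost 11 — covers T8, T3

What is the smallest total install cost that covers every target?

22

This is an integer covering problem.
The greedy cost-per-new-target heuristic would pick U, J, and G for 27, but a cheaper cover exists.
Choose J and G: together they cover T6, T9, T8, T3, T5 — every target.
Total install cost: 9 + 13 = 22.
No cover costs less than 22.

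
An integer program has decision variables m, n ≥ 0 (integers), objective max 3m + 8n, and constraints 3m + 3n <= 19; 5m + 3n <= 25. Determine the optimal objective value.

48

Relaxing integrality, the LP optimum is 50.67 at (m,n) = (0, 6.33), which is not an integer point.
(m,n)=(0,6) is feasible, giving 48.
(m,n)=(1,5) is feasible, giving 43.
(m,n)=(0,5) is feasible, giving 40.
The best lattice point is (0,6), giving 48.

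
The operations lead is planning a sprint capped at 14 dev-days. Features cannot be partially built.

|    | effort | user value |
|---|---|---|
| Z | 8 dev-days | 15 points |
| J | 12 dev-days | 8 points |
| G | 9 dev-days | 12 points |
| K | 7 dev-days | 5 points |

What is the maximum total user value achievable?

Take Z: effort 8 ≤ 14, user value 15.
No other feasible combination does better.

15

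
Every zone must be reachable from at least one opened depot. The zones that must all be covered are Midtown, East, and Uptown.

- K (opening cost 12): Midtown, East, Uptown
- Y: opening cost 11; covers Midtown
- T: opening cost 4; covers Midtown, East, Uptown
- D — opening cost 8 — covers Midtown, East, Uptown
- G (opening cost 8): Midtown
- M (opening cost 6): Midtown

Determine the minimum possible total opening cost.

T alone covers Midtown, East, Uptown — every zone.
Total opening cost: 4.
No cover costs less than 4.

4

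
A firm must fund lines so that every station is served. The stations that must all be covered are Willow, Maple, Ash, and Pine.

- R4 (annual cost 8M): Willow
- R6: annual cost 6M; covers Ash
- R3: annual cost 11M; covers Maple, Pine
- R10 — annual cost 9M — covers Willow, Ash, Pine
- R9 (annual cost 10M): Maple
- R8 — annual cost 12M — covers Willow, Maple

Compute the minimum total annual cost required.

Choose R10 and R9: together they cover Willow, Maple, Ash, Pine — every station.
Total annual cost: 9 + 10 = 19.
No cover costs less than 19.

19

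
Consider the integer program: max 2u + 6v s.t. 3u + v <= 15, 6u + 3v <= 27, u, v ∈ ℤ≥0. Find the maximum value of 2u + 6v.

54

(u,v)=(0,9): 3·0+1·9=9≤15, 6·0+3·9=27≤27, objective 54.
(u,v)=(0,8): 3·0+1·8=8≤15, 6·0+3·8=24≤27, objective 48.
No feasible integer point exceeds 54.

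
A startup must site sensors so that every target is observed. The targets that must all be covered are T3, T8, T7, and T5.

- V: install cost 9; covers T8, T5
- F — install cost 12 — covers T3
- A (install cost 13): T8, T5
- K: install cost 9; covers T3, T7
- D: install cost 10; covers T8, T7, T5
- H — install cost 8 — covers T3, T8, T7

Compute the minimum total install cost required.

Choose V and H: together they cover T3, T8, T7, T5 — every target.
Total install cost: 9 + 8 = 17.
No cover costs less than 17.

17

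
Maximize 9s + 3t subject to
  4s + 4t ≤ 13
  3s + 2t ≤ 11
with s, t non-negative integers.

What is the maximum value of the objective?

The continuous relaxation peaks at (3.25, 0) with value 29.25; rounding to a feasible lattice point costs some objective.
(s,t)=(3,0) is feasible, giving 27.
(s,t)=(2,1) is feasible, giving 21.
(s,t)=(2,0) is feasible, giving 18.
No feasible integer point exceeds 27.

27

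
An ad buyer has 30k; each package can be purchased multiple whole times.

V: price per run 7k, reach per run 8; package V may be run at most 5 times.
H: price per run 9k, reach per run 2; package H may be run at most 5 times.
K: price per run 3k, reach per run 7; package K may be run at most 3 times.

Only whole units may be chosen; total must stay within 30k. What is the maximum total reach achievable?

This is a bounded integer knapsack.
Take 3×V and 3×K: price 30 ≤ 30, reach 3·8 + 3·7 = 45.
K has the best ratio (7/3) and is taken to its limit of 3; remaining capacity is filled optimally with the others.

45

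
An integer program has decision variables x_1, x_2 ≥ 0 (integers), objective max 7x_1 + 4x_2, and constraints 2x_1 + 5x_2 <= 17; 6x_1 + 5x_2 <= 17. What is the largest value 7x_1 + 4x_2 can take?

18

The continuous relaxation peaks at (2.83, 0) with value 19.83; rounding to a feasible lattice point costs some objective.
(x_1,x_2)=(2,1): 2·2+5·1=9≤17, 6·2+5·1=17≤17, objective 18.
(x_1,x_2)=(1,2): 2·1+5·2=12≤17, 6·1+5·2=16≤17, objective 15.
(x_1,x_2)=(2,0): 2·2+5·0=4≤17, 6·2+5·0=12≤17, objective 14.
Maximum is 18 at (x_1,x_2)=(2,1).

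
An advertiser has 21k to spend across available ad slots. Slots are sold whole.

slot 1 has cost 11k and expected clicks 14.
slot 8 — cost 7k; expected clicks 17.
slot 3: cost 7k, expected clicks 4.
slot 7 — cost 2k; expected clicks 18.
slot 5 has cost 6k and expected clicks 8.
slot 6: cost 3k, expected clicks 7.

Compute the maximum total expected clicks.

50

This is a 0-1 knapsack instance.
slot 1 + slot 8 + slot 7: cost 11 + 7 + 2 = 20 ≤ 21, expected clicks 14 + 17 + 18 = 49.
slot 8 + slot 7 + slot 5 + slot 6: cost 7 + 2 + 6 + 3 = 18 ≤ 21, expected clicks 17 + 18 + 8 + 7 = 50.
Best is slot 8, slot 7, slot 5, and slot 6 with total expected clicks 50.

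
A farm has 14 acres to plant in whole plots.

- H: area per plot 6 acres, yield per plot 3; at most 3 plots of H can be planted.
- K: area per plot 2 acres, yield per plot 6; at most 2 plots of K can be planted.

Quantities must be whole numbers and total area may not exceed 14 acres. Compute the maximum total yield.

15

Take 1×H and 2×K: area 10 ≤ 14, yield 1·3 + 2·6 = 15.
K has the best ratio (6/2) and is taken to its limit of 2; remaining capacity is filled optimally with the others.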